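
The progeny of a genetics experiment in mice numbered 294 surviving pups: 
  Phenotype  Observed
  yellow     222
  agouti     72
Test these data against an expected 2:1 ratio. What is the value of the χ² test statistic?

10.347

Expected counts for N = 294 under a 2:1 ratio (total parts = 3):
  yellow: 294 × 2/3 = 196
  agouti: 294 × 1/3 = 98
χ² = Σ (O − E)² / E
  yellow: (222 − 196)² / 196 = 3.4490
  agouti: (72 − 98)² / 98 = 6.8980
χ² = 3.4490 + 6.8980 = 10.347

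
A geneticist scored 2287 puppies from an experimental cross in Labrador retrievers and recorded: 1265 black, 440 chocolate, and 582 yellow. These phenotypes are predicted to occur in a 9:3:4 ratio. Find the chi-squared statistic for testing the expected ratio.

Expected counts for N = 2287 under a 9:3:4 ratio (total parts = 16):
  black: 2287 × 9/16 = 1286.4375
  chocolate: 2287 × 3/16 = 428.8125
  yellow: 2287 × 4/16 = 571.75
χ² = Σ (O − E)² / E
  black: (1265 − 1286.4375)² / 1286.4375 = 0.3572
  chocolate: (440 − 428.8125)² / 428.8125 = 0.2919
  yellow: (582 − 571.75)² / 571.75 = 0.1838
χ² = 0.3572 + 0.2919 + 0.1838 = 0.8329 ≈ 0.833

0.833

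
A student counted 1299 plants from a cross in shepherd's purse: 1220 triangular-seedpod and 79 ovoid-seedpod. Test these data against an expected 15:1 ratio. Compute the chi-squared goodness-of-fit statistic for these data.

The 15:1 ratio has 16 parts, so with N = 1299 the expected counts are:
  triangular-seedpod: 1299 × 15/16 = 1217.8125
  ovoid-seedpod: 1299 × 1/16 = 81.1875
χ² = Σ (O − E)² / E
  triangular-seedpod: (1220 − 1217.8125)² / 1217.8125 = 0.0039
  ovoid-seedpod: (79 − 81.1875)² / 81.1875 = 0.0589
χ² = 0.0039 + 0.0589 = 0.0628 ≈ 0.063

0.063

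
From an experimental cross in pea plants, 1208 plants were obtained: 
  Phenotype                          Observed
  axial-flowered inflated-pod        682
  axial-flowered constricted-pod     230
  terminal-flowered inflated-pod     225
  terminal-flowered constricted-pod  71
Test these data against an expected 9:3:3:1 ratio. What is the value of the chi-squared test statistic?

0.341

The 9:3:3:1 ratio has 16 parts, so with N = 1208 the expected counts are:
  axial-flowered inflated-pod: 1208 × 9/16 = 679.5
  axial-flowered constricted-pod: 1208 × 3/16 = 226.5
  terminal-flowered inflated-pod: 1208 × 3/16 = 226.5
  terminal-flowered constricted-pod: 1208 × 1/16 = 75.5
χ² = Σ (O − E)² / E
  axial-flowered inflated-pod: (682 − 679.5)² / 679.5 = 0.0092
  axial-flowered constricted-pod: (230 − 226.5)² / 226.5 = 0.0541
  terminal-flowered inflated-pod: (225 − 226.5)² / 226.5 = 0.0099
  terminal-flowered constricted-pod: (71 − 75.5)² / 75.5 = 0.2682
χ² = 0.0092 + 0.0541 + 0.0099 + 0.2682 = 0.3414 ≈ 0.341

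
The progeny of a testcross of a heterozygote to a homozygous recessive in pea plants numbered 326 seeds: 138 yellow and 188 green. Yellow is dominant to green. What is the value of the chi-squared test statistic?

7.669

A testcross of a heterozygote (Aa × aa) gives a 1:1 phenotypic ratio.
Expected counts for N = 326 under a 1:1 ratio (total parts = 2):
  yellow: 326 × 1/2 = 163
  green: 326 × 1/2 = 163
χ² = Σ (O − E)² / E
  yellow: (138 − 163)² / 163 = 3.8344
  green: (188 − 163)² / 163 = 3.8344
χ² = 3.8344 + 3.8344 = 7.6688 ≈ 7.669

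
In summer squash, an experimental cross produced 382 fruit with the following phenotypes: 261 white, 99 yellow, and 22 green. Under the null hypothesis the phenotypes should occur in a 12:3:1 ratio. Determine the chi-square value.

The 12:3:1 ratio has 16 parts, so with N = 382 the expected counts are:
  white: 382 × 12/16 = 286.5
  yellow: 382 × 3/16 = 71.625
  green: 382 × 1/16 = 23.875
χ² = Σ (O − E)² / E
  white: (261 − 286.5)² / 286.5 = 2.2696
  yellow: (99 − 71.625)² / 71.625 = 10.4627
  green: (22 − 23.875)² / 23.875 = 0.1473
χ² = 2.2696 + 10.4627 + 0.1473 = 12.8796 ≈ 12.880

12.880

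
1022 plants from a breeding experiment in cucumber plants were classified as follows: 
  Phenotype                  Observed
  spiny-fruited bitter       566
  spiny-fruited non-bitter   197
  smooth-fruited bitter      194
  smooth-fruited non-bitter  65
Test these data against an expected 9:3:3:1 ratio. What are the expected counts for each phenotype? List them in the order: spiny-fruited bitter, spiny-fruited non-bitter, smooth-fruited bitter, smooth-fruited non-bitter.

574.875, 191.625, 191.625, 63.875

Under the 9:3:3:1 hypothesis (Σ ratio = 16, N = 1022):
  spiny-fruited bitter: 1022 × 9/16 = 574.875
  spiny-fruited non-bitter: 1022 × 3/16 = 191.625
  smooth-fruited bitter: 1022 × 3/16 = 191.625
  smooth-fruited non-bitter: 1022 × 1/16 = 63.875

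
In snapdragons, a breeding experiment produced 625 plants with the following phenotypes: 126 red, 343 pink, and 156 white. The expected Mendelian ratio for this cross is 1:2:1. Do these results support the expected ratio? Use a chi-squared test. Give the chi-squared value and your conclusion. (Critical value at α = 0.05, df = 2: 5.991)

8.834; not consistent

Expected counts for N = 625 under a 1:2:1 ratio (total parts = 4):
  red: 625 × 1/4 = 156.25
  pink: 625 × 2/4 = 312.5
  white: 625 × 1/4 = 156.25
χ² = Σ (O − E)² / E
  red: (126 − 156.25)² / 156.25 = 5.8564
  pink: (343 − 312.5)² / 312.5 = 2.9768
  white: (156 − 156.25)² / 156.25 = 0.0004
χ² = 5.8564 + 2.9768 + 0.0004 = 8.8336 ≈ 8.834
Degrees of freedom = 3 − 1 = 2; critical value at α = 0.05 is 5.991.
Since 8.834 > 5.991, we reject the null hypothesis — the data do not fit the 1:2:1 ratio.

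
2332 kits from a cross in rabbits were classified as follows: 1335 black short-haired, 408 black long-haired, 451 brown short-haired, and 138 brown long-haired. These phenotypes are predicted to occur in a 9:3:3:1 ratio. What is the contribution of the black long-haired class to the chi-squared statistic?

The 9:3:3:1 ratio has 16 parts, so with N = 2332 the expected counts are:
  black short-haired: 2332 × 9/16 = 1311.75
  black long-haired: 2332 × 3/16 = 437.25
  brown short-haired: 2332 × 3/16 = 437.25
  brown long-haired: 2332 × 1/16 = 145.75
Contribution of black long-haired: (408 − 437.25)² / 437.25 = 1.9567

1.957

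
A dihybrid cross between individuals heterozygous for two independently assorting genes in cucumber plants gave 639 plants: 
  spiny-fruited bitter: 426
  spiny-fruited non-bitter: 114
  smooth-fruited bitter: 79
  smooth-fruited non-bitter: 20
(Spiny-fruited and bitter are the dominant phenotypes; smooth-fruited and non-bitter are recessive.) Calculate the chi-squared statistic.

A dihybrid F₂ with independent assortment and complete dominance at both loci gives a 9:3:3:1 phenotypic ratio.
Under the 9:3:3:1 hypothesis (Σ ratio = 16, N = 639):
  spiny-fruited bitter: 639 × 9/16 = 359.4375
  spiny-fruited non-bitter: 639 × 3/16 = 119.8125
  smooth-fruited bitter: 639 × 3/16 = 119.8125
  smooth-fruited non-bitter: 639 × 1/16 = 39.9375
χ² = Σ (O − E)² / E
  spiny-fruited bitter: (426 − 359.4375)² / 359.4375 = 12.3264
  spiny-fruited non-bitter: (114 − 119.8125)² / 119.8125 = 0.2820
  smooth-fruited bitter: (79 − 119.8125)² / 119.8125 = 13.9022
  smooth-fruited non-bitter: (20 − 39.9375)² / 39.9375 = 9.9531
χ² = 12.3264 + 0.2820 + 13.9022 + 9.9531 = 36.4637 ≈ 36.464

36.464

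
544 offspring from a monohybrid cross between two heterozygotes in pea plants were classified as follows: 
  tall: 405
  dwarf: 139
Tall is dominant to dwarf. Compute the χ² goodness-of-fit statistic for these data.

For a monohybrid cross between heterozygotes with complete dominance, the expected phenotypic ratio is 3:1.
Total ratio parts = 4. Expected numbers out of 544:
  tall: 544 × 3/4 = 408
  dwarf: 544 × 1/4 = 136
χ² = Σ (O − E)² / E
  tall: (405 − 408)² / 408 = 0.0221
  dwarf: (139 − 136)² / 136 = 0.0662
χ² = 0.0221 + 0.0662 = 0.0883 ≈ 0.088

0.088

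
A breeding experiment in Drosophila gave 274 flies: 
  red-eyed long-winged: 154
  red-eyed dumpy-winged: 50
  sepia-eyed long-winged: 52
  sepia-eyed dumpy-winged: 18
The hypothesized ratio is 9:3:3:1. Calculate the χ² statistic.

0.089

Expected counts for N = 274 under a 9:3:3:1 ratio (total parts = 16):
  red-eyed long-winged: 274 × 9/16 = 154.125
  red-eyed dumpy-winged: 274 × 3/16 = 51.375
  sepia-eyed long-winged: 274 × 3/16 = 51.375
  sepia-eyed dumpy-winged: 274 × 1/16 = 17.125
χ² = Σ (O − E)² / E
  red-eyed long-winged: (154 − 154.125)² / 154.125 = 0.0001
  red-eyed dumpy-winged: (50 − 51.375)² / 51.375 = 0.0368
  sepia-eyed long-winged: (52 − 51.375)² / 51.375 = 0.0076
  sepia-eyed dumpy-winged: (18 − 17.125)² / 17.125 = 0.0447
χ² = 0.0001 + 0.0368 + 0.0076 + 0.0447 = 0.0892 ≈ 0.089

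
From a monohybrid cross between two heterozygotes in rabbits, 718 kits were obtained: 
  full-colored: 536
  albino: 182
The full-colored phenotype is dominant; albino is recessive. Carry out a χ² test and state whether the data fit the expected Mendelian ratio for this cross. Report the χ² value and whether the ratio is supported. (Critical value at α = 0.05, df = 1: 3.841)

0.046; consistent

For a monohybrid cross between heterozygotes with complete dominance, the expected phenotypic ratio is 3:1.
Total ratio parts = 4. Expected numbers out of 718:
  full-colored: 718 × 3/4 = 538.5
  albino: 718 × 1/4 = 179.5
χ² = Σ (O − E)² / E
  full-colored: (536 − 538.5)² / 538.5 = 0.0116
  albino: (182 − 179.5)² / 179.5 = 0.0348
χ² = 0.0116 + 0.0348 = 0.0464 ≈ 0.046
Degrees of freedom = 2 − 1 = 1; critical value at α = 0.05 is 3.841.
Since 0.046 < 3.841, we fail to reject the null hypothesis — the data are consistent with the 3:1 ratio.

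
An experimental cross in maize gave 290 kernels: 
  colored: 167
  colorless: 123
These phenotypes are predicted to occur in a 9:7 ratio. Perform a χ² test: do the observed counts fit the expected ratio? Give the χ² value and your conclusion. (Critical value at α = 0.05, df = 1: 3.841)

The 9:7 ratio has 16 parts, so with N = 290 the expected counts are:
  colored: 290 × 9/16 = 163.125
  colorless: 290 × 7/16 = 126.875
χ² = Σ (O − E)² / E
  colored: (167 − 163.125)² / 163.125 = 0.0920
  colorless: (123 − 126.875)² / 126.875 = 0.1183
χ² = 0.0920 + 0.1183 = 0.2103 ≈ 0.210
Degrees of freedom = 2 − 1 = 1; critical value at α = 0.05 is 3.841.
Since 0.210 < 3.841, we fail to reject the null hypothesis — the data are consistent with the 9:7 ratio.

0.210; consistent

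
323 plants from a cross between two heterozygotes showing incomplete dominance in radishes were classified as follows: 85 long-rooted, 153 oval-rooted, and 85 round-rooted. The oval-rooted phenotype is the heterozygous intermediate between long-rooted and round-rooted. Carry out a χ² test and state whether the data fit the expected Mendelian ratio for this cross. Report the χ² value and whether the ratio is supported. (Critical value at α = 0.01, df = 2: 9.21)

With incomplete dominance, a heterozygote × heterozygote cross gives a 1:2:1 phenotypic ratio.
Under the 1:2:1 hypothesis (Σ ratio = 4, N = 323):
  long-rooted: 323 × 1/4 = 80.75
  oval-rooted: 323 × 2/4 = 161.5
  round-rooted: 323 × 1/4 = 80.75
χ² = Σ (O − E)² / E
  long-rooted: (85 − 80.75)² / 80.75 = 0.2237
  oval-rooted: (153 − 161.5)² / 161.5 = 0.4474
  round-rooted: (85 − 80.75)² / 80.75 = 0.2237
χ² = 0.2237 + 0.4474 + 0.2237 = 0.8948 ≈ 0.895
Degrees of freedom = 3 − 1 = 2; critical value at α = 0.01 is 9.21.
Since 0.895 < 9.21, we fail to reject the null hypothesis — the data are consistent with the 1:2:1 ratio.

0.895; consistent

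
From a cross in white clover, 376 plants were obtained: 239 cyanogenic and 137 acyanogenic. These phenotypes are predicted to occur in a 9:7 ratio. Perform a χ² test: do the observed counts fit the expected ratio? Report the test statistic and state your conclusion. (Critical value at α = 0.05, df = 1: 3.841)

Under the 9:7 hypothesis (Σ ratio = 16, N = 376):
  cyanogenic: 376 × 9/16 = 211.5
  acyanogenic: 376 × 7/16 = 164.5
χ² = Σ (O − E)² / E
  cyanogenic: (239 − 211.5)² / 211.5 = 3.5757
  acyanogenic: (137 − 164.5)² / 164.5 = 4.5973
χ² = 3.5757 + 4.5973 = 8.173
Degrees of freedom = 2 − 1 = 1; critical value at α = 0.05 is 3.841.
Since 8.173 > 3.841, we reject the null hypothesis — the data do not fit the 9:7 ratio.

8.173; not consistent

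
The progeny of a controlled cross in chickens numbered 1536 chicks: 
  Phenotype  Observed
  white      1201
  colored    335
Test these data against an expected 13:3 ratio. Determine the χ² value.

Total ratio parts = 16. Expected numbers out of 1536:
  white: 1536 × 13/16 = 1248
  colored: 1536 × 3/16 = 288
χ² = Σ (O − E)² / E
  white: (1201 − 1248)² / 1248 = 1.7700
  colored: (335 − 288)² / 288 = 7.6701
χ² = 1.7700 + 7.6701 = 9.4401 ≈ 9.440

9.440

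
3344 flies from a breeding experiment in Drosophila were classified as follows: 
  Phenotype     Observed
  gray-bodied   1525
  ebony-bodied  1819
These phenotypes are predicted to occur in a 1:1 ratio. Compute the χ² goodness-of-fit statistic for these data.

25.848

Total ratio parts = 2. Expected numbers out of 3344:
  gray-bodied: 3344 × 1/2 = 1672
  ebony-bodied: 3344 × 1/2 = 1672
χ² = Σ (O − E)² / E
  gray-bodied: (1525 − 1672)² / 1672 = 12.9240
  ebony-bodied: (1819 − 1672)² / 1672 = 12.9240
χ² = 12.9240 + 12.9240 = 25.848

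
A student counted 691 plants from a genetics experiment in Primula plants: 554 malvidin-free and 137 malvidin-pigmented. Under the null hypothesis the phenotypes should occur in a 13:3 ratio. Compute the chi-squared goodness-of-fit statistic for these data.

0.525

Total ratio parts = 16. Expected numbers out of 691:
  malvidin-free: 691 × 13/16 = 561.4375
  malvidin-pigmented: 691 × 3/16 = 129.5625
χ² = Σ (O − E)² / E
  malvidin-free: (554 − 561.4375)² / 561.4375 = 0.0985
  malvidin-pigmented: (137 − 129.5625)² / 129.5625 = 0.4269
χ² = 0.0985 + 0.4269 = 0.5254 ≈ 0.525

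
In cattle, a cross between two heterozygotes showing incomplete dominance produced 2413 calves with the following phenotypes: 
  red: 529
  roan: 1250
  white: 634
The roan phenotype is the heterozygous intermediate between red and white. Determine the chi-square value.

12.275

With incomplete dominance, a heterozygote × heterozygote cross gives a 1:2:1 phenotypic ratio.
Expected counts for N = 2413 under a 1:2:1 ratio (total parts = 4):
  red: 2413 × 1/4 = 603.25
  roan: 2413 × 2/4 = 1206.5
  white: 2413 × 1/4 = 603.25
χ² = Σ (O − E)² / E
  red: (529 − 603.25)² / 603.25 = 9.1389
  roan: (1250 − 1206.5)² / 1206.5 = 1.5684
  white: (634 − 603.25)² / 603.25 = 1.5674
χ² = 9.1389 + 1.5684 + 1.5674 = 12.2747 ≈ 12.275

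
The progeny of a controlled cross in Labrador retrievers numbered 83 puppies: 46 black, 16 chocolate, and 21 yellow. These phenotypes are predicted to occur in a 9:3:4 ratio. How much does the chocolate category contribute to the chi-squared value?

0.012

The 9:3:4 ratio has 16 parts, so with N = 83 the expected counts are:
  black: 83 × 9/16 = 46.6875
  chocolate: 83 × 3/16 = 15.5625
  yellow: 83 × 4/16 = 20.75
Contribution of chocolate: (16 − 15.5625)² / 15.5625 = 0.0123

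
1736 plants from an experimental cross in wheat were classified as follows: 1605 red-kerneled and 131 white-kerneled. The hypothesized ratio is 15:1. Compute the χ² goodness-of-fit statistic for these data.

4.977

Expected counts for N = 1736 under a 15:1 ratio (total parts = 16):
  red-kerneled: 1736 × 15/16 = 1627.5
  white-kerneled: 1736 × 1/16 = 108.5
χ² = Σ (O − E)² / E
  red-kerneled: (1605 − 1627.5)² / 1627.5 = 0.3111
  white-kerneled: (131 − 108.5)² / 108.5 = 4.6659
χ² = 0.3111 + 4.6659 = 4.977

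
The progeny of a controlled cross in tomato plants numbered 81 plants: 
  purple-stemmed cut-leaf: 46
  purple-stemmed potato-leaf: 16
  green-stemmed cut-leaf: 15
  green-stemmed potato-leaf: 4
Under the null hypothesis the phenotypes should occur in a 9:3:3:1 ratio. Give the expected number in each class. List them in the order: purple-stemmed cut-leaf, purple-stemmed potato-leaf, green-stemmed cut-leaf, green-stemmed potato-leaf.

45.5625, 15.1875, 15.1875, 5.0625

Expected counts for N = 81 under a 9:3:3:1 ratio (total parts = 16):
  purple-stemmed cut-leaf: 81 × 9/16 = 45.5625
  purple-stemmed potato-leaf: 81 × 3/16 = 15.1875
  green-stemmed cut-leaf: 81 × 3/16 = 15.1875
  green-stemmed potato-leaf: 81 × 1/16 = 5.0625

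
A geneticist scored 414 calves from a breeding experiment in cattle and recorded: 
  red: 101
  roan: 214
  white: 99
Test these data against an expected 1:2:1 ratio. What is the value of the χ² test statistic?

0.493

Expected counts for N = 414 under a 1:2:1 ratio (total parts = 4):
  red: 414 × 1/4 = 103.5
  roan: 414 × 2/4 = 207
  white: 414 × 1/4 = 103.5
χ² = Σ (O − E)² / E
  red: (101 − 103.5)² / 103.5 = 0.0604
  roan: (214 − 207)² / 207 = 0.2367
  white: (99 − 103.5)² / 103.5 = 0.1957
χ² = 0.0604 + 0.2367 + 0.1957 = 0.4928 ≈ 0.493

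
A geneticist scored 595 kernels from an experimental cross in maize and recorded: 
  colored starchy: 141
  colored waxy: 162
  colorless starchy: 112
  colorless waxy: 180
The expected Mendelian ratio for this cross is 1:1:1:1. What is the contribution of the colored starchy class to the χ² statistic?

0.404

Total ratio parts = 4. Expected numbers out of 595:
  colored starchy: 595 × 1/4 = 148.75
  colored waxy: 595 × 1/4 = 148.75
  colorless starchy: 595 × 1/4 = 148.75
  colorless waxy: 595 × 1/4 = 148.75
Contribution of colored starchy: (141 − 148.75)² / 148.75 = 0.4038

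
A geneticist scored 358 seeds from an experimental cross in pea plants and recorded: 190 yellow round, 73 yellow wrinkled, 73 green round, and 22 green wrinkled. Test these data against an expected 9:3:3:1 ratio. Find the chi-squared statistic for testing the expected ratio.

1.677

Under the 9:3:3:1 hypothesis (Σ ratio = 16, N = 358):
  yellow round: 358 × 9/16 = 201.375
  yellow wrinkled: 358 × 3/16 = 67.125
  green round: 358 × 3/16 = 67.125
  green wrinkled: 358 × 1/16 = 22.375
χ² = Σ (O − E)² / E
  yellow round: (190 − 201.375)² / 201.375 = 0.6425
  yellow wrinkled: (73 − 67.125)² / 67.125 = 0.5142
  green round: (73 − 67.125)² / 67.125 = 0.5142
  green wrinkled: (22 − 22.375)² / 22.375 = 0.0063
χ² = 0.6425 + 0.5142 + 0.5142 + 0.0063 = 1.6772 ≈ 1.677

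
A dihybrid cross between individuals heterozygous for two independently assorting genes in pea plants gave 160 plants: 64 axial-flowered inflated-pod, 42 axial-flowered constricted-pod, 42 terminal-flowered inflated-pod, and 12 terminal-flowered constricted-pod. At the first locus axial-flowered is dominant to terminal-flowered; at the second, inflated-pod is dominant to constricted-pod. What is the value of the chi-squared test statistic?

17.511

A dihybrid F₂ with independent assortment and complete dominance at both loci gives a 9:3:3:1 phenotypic ratio.
Total ratio parts = 16. Expected numbers out of 160:
  axial-flowered inflated-pod: 160 × 9/16 = 90
  axial-flowered constricted-pod: 160 × 3/16 = 30
  terminal-flowered inflated-pod: 160 × 3/16 = 30
  terminal-flowered constricted-pod: 160 × 1/16 = 10
χ² = Σ (O − E)² / E
  axial-flowered inflated-pod: (64 − 90)² / 90 = 7.5111
  axial-flowered constricted-pod: (42 − 30)² / 30 = 4.8000
  terminal-flowered inflated-pod: (42 − 30)² / 30 = 4.8000
  terminal-flowered constricted-pod: (12 − 10)² / 10 = 0.4000
χ² = 7.5111 + 4.8000 + 4.8000 + 0.4000 = 17.5111 ≈ 17.511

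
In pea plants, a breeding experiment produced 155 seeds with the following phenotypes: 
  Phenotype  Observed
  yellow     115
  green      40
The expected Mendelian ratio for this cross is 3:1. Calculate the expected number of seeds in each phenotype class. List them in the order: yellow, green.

Expected counts for N = 155 under a 3:1 ratio (total parts = 4):
  yellow: 155 × 3/4 = 116.25
  green: 155 × 1/4 = 38.75

116.25, 38.75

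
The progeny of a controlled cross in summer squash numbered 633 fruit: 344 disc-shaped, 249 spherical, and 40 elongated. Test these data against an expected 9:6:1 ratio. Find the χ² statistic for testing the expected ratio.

0.983

The 9:6:1 ratio has 16 parts, so with N = 633 the expected counts are:
  disc-shaped: 633 × 9/16 = 356.0625
  spherical: 633 × 6/16 = 237.375
  elongated: 633 × 1/16 = 39.5625
χ² = Σ (O − E)² / E
  disc-shaped: (344 − 356.0625)² / 356.0625 = 0.4086
  spherical: (249 − 237.375)² / 237.375 = 0.5693
  elongated: (40 − 39.5625)² / 39.5625 = 0.0048
χ² = 0.4086 + 0.5693 + 0.0048 = 0.9827 ≈ 0.983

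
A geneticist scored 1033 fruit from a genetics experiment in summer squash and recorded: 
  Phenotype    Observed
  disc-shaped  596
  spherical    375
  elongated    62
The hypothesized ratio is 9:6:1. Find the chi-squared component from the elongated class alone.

0.102

The 9:6:1 ratio has 16 parts, so with N = 1033 the expected counts are:
  disc-shaped: 1033 × 9/16 = 581.0625
  spherical: 1033 × 6/16 = 387.375
  elongated: 1033 × 1/16 = 64.5625
Contribution of elongated: (62 − 64.5625)² / 64.5625 = 0.1017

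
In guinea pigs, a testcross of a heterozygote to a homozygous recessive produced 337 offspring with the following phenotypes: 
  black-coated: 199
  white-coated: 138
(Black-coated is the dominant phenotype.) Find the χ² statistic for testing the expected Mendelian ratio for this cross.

11.042

A testcross of a heterozygote (Aa × aa) gives a 1:1 phenotypic ratio.
Expected counts for N = 337 under a 1:1 ratio (total parts = 2):
  black-coated: 337 × 1/2 = 168.5
  white-coated: 337 × 1/2 = 168.5
χ² = Σ (O − E)² / E
  black-coated: (199 − 168.5)² / 168.5 = 5.5208
  white-coated: (138 − 168.5)² / 168.5 = 5.5208
χ² = 5.5208 + 5.5208 = 11.0416 ≈ 11.042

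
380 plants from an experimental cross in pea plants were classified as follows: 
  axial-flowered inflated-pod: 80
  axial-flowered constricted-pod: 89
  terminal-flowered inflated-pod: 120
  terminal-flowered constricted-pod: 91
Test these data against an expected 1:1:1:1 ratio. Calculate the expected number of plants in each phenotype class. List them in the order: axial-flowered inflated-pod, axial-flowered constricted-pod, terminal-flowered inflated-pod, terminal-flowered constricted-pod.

Under the 1:1:1:1 hypothesis (Σ ratio = 4, N = 380):
  axial-flowered inflated-pod: 380 × 1/4 = 95
  axial-flowered constricted-pod: 380 × 1/4 = 95
  terminal-flowered inflated-pod: 380 × 1/4 = 95
  terminal-flowered constricted-pod: 380 × 1/4 = 95

95, 95, 95, 95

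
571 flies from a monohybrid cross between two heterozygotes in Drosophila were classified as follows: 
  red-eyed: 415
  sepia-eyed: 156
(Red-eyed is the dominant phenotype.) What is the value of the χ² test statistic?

For a monohybrid cross between heterozygotes with complete dominance, the expected phenotypic ratio is 3:1.
Expected counts for N = 571 under a 3:1 ratio (total parts = 4):
  red-eyed: 571 × 3/4 = 428.25
  sepia-eyed: 571 × 1/4 = 142.75
χ² = Σ (O − E)² / E
  red-eyed: (415 − 428.25)² / 428.25 = 0.4100
  sepia-eyed: (156 − 142.75)² / 142.75 = 1.2299
χ² = 0.4100 + 1.2299 = 1.6399 ≈ 1.640

1.640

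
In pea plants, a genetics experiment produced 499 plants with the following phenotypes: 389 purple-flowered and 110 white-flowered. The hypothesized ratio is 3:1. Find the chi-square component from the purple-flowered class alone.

Total ratio parts = 4. Expected numbers out of 499:
  purple-flowered: 499 × 3/4 = 374.25
  white-flowered: 499 × 1/4 = 124.75
Contribution of purple-flowered: (389 − 374.25)² / 374.25 = 0.5813

0.581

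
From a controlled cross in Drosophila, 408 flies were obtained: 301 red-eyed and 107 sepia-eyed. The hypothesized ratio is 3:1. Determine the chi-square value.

0.327

Total ratio parts = 4. Expected numbers out of 408:
  red-eyed: 408 × 3/4 = 306
  sepia-eyed: 408 × 1/4 = 102
χ² = Σ (O − E)² / E
  red-eyed: (301 − 306)² / 306 = 0.0817
  sepia-eyed: (107 − 102)² / 102 = 0.2451
χ² = 0.0817 + 0.2451 = 0.3268 ≈ 0.327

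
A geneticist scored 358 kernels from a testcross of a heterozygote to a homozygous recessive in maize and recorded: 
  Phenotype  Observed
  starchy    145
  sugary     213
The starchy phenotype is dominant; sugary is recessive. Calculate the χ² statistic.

A testcross of a heterozygote (Aa × aa) gives a 1:1 phenotypic ratio.
The 1:1 ratio has 2 parts, so with N = 358 the expected counts are:
  starchy: 358 × 1/2 = 179
  sugary: 358 × 1/2 = 179
χ² = Σ (O − E)² / E
  starchy: (145 − 179)² / 179 = 6.4581
  sugary: (213 − 179)² / 179 = 6.4581
χ² = 6.4581 + 6.4581 = 12.9162 ≈ 12.916

12.916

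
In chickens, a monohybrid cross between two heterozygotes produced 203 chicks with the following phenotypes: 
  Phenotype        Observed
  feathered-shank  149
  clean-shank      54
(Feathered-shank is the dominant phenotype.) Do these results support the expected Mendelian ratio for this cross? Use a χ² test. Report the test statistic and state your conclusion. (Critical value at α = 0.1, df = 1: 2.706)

0.278; consistent

For a monohybrid cross between heterozygotes with complete dominance, the expected phenotypic ratio is 3:1.
Total ratio parts = 4. Expected numbers out of 203:
  feathered-shank: 203 × 3/4 = 152.25
  clean-shank: 203 × 1/4 = 50.75
χ² = Σ (O − E)² / E
  feathered-shank: (149 − 152.25)² / 152.25 = 0.0694
  clean-shank: (54 − 50.75)² / 50.75 = 0.2081
χ² = 0.0694 + 0.2081 = 0.2775 ≈ 0.278
Degrees of freedom = 2 − 1 = 1; critical value at α = 0.1 is 2.706.
Since 0.278 < 2.706, we fail to reject the null hypothesis — the data are consistent with the 3:1 ratio.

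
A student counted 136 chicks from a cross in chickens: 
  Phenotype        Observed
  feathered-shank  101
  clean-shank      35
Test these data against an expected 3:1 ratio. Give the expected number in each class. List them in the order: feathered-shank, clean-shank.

Under the 3:1 hypothesis (Σ ratio = 4, N = 136):
  feathered-shank: 136 × 3/4 = 102
  clean-shank: 136 × 1/4 = 34

102, 34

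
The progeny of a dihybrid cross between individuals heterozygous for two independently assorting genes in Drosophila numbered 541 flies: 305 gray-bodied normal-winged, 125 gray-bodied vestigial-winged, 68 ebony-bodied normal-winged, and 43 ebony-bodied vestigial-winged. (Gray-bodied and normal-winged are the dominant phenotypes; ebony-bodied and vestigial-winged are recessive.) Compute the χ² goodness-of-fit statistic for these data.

18.993

A dihybrid F₂ with independent assortment and complete dominance at both loci gives a 9:3:3:1 phenotypic ratio.
The 9:3:3:1 ratio has 16 parts, so with N = 541 the expected counts are:
  gray-bodied normal-winged: 541 × 9/16 = 304.3125
  gray-bodied vestigial-winged: 541 × 3/16 = 101.4375
  ebony-bodied normal-winged: 541 × 3/16 = 101.4375
  ebony-bodied vestigial-winged: 541 × 1/16 = 33.8125
χ² = Σ (O − E)² / E
  gray-bodied normal-winged: (305 − 304.3125)² / 304.3125 = 0.0016
  gray-bodied vestigial-winged: (125 − 101.4375)² / 101.4375 = 5.4732
  ebony-bodied normal-winged: (68 − 101.4375)² / 101.4375 = 11.0222
  ebony-bodied vestigial-winged: (43 − 33.8125)² / 33.8125 = 2.4964
χ² = 0.0016 + 5.4732 + 11.0222 + 2.4964 = 18.9934 ≈ 18.993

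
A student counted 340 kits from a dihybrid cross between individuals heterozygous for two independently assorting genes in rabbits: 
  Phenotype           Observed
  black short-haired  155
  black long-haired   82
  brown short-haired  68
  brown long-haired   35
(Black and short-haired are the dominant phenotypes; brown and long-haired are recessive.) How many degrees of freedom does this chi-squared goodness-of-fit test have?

A dihybrid F₂ with independent assortment and complete dominance at both loci gives a 9:3:3:1 phenotypic ratio.
A goodness-of-fit test with 4 phenotype classes has df = 4 − 1 = 3.

3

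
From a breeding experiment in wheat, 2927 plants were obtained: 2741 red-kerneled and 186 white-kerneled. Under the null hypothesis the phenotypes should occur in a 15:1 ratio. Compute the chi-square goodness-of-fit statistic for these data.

0.055

The 15:1 ratio has 16 parts, so with N = 2927 the expected counts are:
  red-kerneled: 2927 × 15/16 = 2744.0625
  white-kerneled: 2927 × 1/16 = 182.9375
χ² = Σ (O − E)² / E
  red-kerneled: (2741 − 2744.0625)² / 2744.0625 = 0.0034
  white-kerneled: (186 − 182.9375)² / 182.9375 = 0.0513
χ² = 0.0034 + 0.0513 = 0.0547 ≈ 0.055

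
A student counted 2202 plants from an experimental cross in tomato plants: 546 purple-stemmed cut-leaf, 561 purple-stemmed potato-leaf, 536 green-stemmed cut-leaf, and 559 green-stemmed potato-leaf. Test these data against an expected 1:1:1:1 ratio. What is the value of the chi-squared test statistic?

0.750

Total ratio parts = 4. Expected numbers out of 2202:
  purple-stemmed cut-leaf: 2202 × 1/4 = 550.5
  purple-stemmed potato-leaf: 2202 × 1/4 = 550.5
  green-stemmed cut-leaf: 2202 × 1/4 = 550.5
  green-stemmed potato-leaf: 2202 × 1/4 = 550.5
χ² = Σ (O − E)² / E
  purple-stemmed cut-leaf: (546 − 550.5)² / 550.5 = 0.0368
  purple-stemmed potato-leaf: (561 − 550.5)² / 550.5 = 0.2003
  green-stemmed cut-leaf: (536 − 550.5)² / 550.5 = 0.3819
  green-stemmed potato-leaf: (559 − 550.5)² / 550.5 = 0.1312
χ² = 0.0368 + 0.2003 + 0.3819 + 0.1312 = 0.7502 ≈ 0.750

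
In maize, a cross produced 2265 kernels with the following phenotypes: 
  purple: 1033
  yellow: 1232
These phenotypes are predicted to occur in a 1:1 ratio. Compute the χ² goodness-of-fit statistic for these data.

The 1:1 ratio has 2 parts, so with N = 2265 the expected counts are:
  purple: 2265 × 1/2 = 1132.5
  yellow: 2265 × 1/2 = 1132.5
χ² = Σ (O − E)² / E
  purple: (1033 − 1132.5)² / 1132.5 = 8.7419
  yellow: (1232 − 1132.5)² / 1132.5 = 8.7419
χ² = 8.7419 + 8.7419 = 17.4838 ≈ 17.484

17.484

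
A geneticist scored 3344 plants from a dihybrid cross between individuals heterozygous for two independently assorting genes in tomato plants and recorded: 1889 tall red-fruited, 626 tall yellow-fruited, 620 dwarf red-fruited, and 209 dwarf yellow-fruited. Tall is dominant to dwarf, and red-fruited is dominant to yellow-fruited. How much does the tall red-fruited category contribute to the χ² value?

A dihybrid F₂ with independent assortment and complete dominance at both loci gives a 9:3:3:1 phenotypic ratio.
Total ratio parts = 16. Expected numbers out of 3344:
  tall red-fruited: 3344 × 9/16 = 1881
  tall yellow-fruited: 3344 × 3/16 = 627
  dwarf red-fruited: 3344 × 3/16 = 627
  dwarf yellow-fruited: 3344 × 1/16 = 209
Contribution of tall red-fruited: (1889 − 1881)² / 1881 = 0.0340

0.034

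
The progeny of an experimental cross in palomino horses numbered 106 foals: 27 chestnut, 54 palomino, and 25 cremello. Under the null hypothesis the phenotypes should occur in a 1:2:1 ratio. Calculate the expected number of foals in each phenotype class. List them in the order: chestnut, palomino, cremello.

26.5, 53, 26.5

Expected counts for N = 106 under a 1:2:1 ratio (total parts = 4):
  chestnut: 106 × 1/4 = 26.5
  palomino: 106 × 2/4 = 53
  cremello: 106 × 1/4 = 26.5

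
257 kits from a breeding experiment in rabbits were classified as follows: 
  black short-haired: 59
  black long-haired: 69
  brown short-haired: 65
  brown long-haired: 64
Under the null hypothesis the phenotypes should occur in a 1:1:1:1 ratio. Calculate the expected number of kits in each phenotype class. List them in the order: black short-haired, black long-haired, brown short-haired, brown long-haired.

64.25, 64.25, 64.25, 64.25

Under the 1:1:1:1 hypothesis (Σ ratio = 4, N = 257):
  black short-haired: 257 × 1/4 = 64.25
  black long-haired: 257 × 1/4 = 64.25
  brown short-haired: 257 × 1/4 = 64.25
  brown long-haired: 257 × 1/4 = 64.25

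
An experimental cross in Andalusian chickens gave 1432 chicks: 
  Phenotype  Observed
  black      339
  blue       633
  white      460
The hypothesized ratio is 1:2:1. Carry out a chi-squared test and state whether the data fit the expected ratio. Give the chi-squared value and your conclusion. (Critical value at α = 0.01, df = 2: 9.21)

39.691; not consistent

Under the 1:2:1 hypothesis (Σ ratio = 4, N = 1432):
  black: 1432 × 1/4 = 358
  blue: 1432 × 2/4 = 716
  white: 1432 × 1/4 = 358
χ² = Σ (O − E)² / E
  black: (339 − 358)² / 358 = 1.0084
  blue: (633 − 716)² / 716 = 9.6215
  white: (460 − 358)² / 358 = 29.0615
χ² = 1.0084 + 9.6215 + 29.0615 = 39.6914 ≈ 39.691
Degrees of freedom = 3 − 1 = 2; critical value at α = 0.01 is 9.21.
Since 39.691 > 9.21, we reject the null hypothesis — the data do not fit the 1:2:1 ratio.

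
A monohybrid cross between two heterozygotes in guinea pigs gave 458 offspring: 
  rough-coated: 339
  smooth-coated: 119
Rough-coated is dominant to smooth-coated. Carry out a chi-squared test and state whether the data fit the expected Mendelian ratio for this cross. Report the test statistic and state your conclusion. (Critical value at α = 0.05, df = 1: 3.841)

0.236; consistent

For a monohybrid cross between heterozygotes with complete dominance, the expected phenotypic ratio is 3:1.
The 3:1 ratio has 4 parts, so with N = 458 the expected counts are:
  rough-coated: 458 × 3/4 = 343.5
  smooth-coated: 458 × 1/4 = 114.5
χ² = Σ (O − E)² / E
  rough-coated: (339 − 343.5)² / 343.5 = 0.0590
  smooth-coated: (119 − 114.5)² / 114.5 = 0.1769
χ² = 0.0590 + 0.1769 = 0.2359 ≈ 0.236
Degrees of freedom = 2 − 1 = 1; critical value at α = 0.05 is 3.841.
Since 0.236 < 3.841, we fail to reject the null hypothesis — the data are consistent with the 3:1 ratio.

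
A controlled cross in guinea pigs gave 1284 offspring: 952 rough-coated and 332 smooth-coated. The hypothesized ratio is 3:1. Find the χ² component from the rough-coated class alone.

The 3:1 ratio has 4 parts, so with N = 1284 the expected counts are:
  rough-coated: 1284 × 3/4 = 963
  smooth-coated: 1284 × 1/4 = 321
Contribution of rough-coated: (952 − 963)² / 963 = 0.1256

0.126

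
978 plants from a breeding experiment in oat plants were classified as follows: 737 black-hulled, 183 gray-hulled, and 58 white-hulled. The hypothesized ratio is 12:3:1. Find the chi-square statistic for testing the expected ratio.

0.177

The 12:3:1 ratio has 16 parts, so with N = 978 the expected counts are:
  black-hulled: 978 × 12/16 = 733.5
  gray-hulled: 978 × 3/16 = 183.375
  white-hulled: 978 × 1/16 = 61.125
χ² = Σ (O − E)² / E
  black-hulled: (737 − 733.5)² / 733.5 = 0.0167
  gray-hulled: (183 − 183.375)² / 183.375 = 0.0008
  white-hulled: (58 − 61.125)² / 61.125 = 0.1598
χ² = 0.0167 + 0.0008 + 0.1598 = 0.1773 ≈ 0.177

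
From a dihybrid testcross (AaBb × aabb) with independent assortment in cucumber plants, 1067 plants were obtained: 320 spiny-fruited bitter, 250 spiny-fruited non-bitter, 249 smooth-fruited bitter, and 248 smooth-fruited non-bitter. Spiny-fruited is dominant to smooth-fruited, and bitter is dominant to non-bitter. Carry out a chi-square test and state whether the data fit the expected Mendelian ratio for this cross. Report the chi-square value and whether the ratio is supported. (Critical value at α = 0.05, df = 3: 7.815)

14.181; not consistent

A dihybrid testcross with independent assortment gives a 1:1:1:1 ratio.
Under the 1:1:1:1 hypothesis (Σ ratio = 4, N = 1067):
  spiny-fruited bitter: 1067 × 1/4 = 266.75
  spiny-fruited non-bitter: 1067 × 1/4 = 266.75
  smooth-fruited bitter: 1067 × 1/4 = 266.75
  smooth-fruited non-bitter: 1067 × 1/4 = 266.75
χ² = Σ (O − E)² / E
  spiny-fruited bitter: (320 − 266.75)² / 266.75 = 10.6300
  spiny-fruited non-bitter: (250 − 266.75)² / 266.75 = 1.0518
  smooth-fruited bitter: (249 − 266.75)² / 266.75 = 1.1811
  smooth-fruited non-bitter: (248 − 266.75)² / 266.75 = 1.3179
χ² = 10.6300 + 1.0518 + 1.1811 + 1.3179 = 14.1808 ≈ 14.181
Degrees of freedom = 4 − 1 = 3; critical value at α = 0.05 is 7.815.
Since 14.181 > 7.815, we reject the null hypothesis — the data do not fit the 1:1:1:1 ratio.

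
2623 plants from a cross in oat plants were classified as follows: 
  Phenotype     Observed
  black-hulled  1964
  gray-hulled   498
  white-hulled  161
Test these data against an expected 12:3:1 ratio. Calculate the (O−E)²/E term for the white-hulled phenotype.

0.053

Total ratio parts = 16. Expected numbers out of 2623:
  black-hulled: 2623 × 12/16 = 1967.25
  gray-hulled: 2623 × 3/16 = 491.8125
  white-hulled: 2623 × 1/16 = 163.9375
Contribution of white-hulled: (161 − 163.9375)² / 163.9375 = 0.0526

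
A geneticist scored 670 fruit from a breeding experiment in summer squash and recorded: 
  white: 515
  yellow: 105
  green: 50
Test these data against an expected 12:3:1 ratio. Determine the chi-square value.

The 12:3:1 ratio has 16 parts, so with N = 670 the expected counts are:
  white: 670 × 12/16 = 502.5
  yellow: 670 × 3/16 = 125.625
  green: 670 × 1/16 = 41.875
χ² = Σ (O − E)² / E
  white: (515 − 502.5)² / 502.5 = 0.3109
  yellow: (105 − 125.625)² / 125.625 = 3.3862
  green: (50 − 41.875)² / 41.875 = 1.5765
χ² = 0.3109 + 3.3862 + 1.5765 = 5.2736 ≈ 5.274

5.274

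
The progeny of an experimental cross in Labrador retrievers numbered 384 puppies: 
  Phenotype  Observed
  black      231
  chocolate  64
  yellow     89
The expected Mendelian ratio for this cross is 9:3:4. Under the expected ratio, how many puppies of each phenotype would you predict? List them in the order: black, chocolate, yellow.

Under the 9:3:4 hypothesis (Σ ratio = 16, N = 384):
  black: 384 × 9/16 = 216
  chocolate: 384 × 3/16 = 72
  yellow: 384 × 4/16 = 96

216, 72, 96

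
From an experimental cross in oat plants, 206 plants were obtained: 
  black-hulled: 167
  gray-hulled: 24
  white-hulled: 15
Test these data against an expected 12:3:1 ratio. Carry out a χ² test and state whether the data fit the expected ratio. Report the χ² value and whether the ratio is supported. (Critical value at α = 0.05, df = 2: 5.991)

6.900; not consistent

Under the 12:3:1 hypothesis (Σ ratio = 16, N = 206):
  black-hulled: 206 × 12/16 = 154.5
  gray-hulled: 206 × 3/16 = 38.625
  white-hulled: 206 × 1/16 = 12.875
χ² = Σ (O − E)² / E
  black-hulled: (167 − 154.5)² / 154.5 = 1.0113
  gray-hulled: (24 − 38.625)² / 38.625 = 5.5376
  white-hulled: (15 − 12.875)² / 12.875 = 0.3507
χ² = 1.0113 + 5.5376 + 0.3507 = 6.8996 ≈ 6.900
Degrees of freedom = 3 − 1 = 2; critical value at α = 0.05 is 5.991.
Since 6.900 > 5.991, we reject the null hypothesis — the data do not fit the 12:3:1 ratio.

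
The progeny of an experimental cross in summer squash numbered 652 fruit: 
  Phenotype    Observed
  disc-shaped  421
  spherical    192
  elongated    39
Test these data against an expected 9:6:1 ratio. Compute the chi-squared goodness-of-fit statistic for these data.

19.373

Under the 9:6:1 hypothesis (Σ ratio = 16, N = 652):
  disc-shaped: 652 × 9/16 = 366.75
  spherical: 652 × 6/16 = 244.5
  elongated: 652 × 1/16 = 40.75
χ² = Σ (O − E)² / E
  disc-shaped: (421 − 366.75)² / 366.75 = 8.0247
  spherical: (192 − 244.5)² / 244.5 = 11.2730
  elongated: (39 − 40.75)² / 40.75 = 0.0752
χ² = 8.0247 + 11.2730 + 0.0752 = 19.3729 ≈ 19.373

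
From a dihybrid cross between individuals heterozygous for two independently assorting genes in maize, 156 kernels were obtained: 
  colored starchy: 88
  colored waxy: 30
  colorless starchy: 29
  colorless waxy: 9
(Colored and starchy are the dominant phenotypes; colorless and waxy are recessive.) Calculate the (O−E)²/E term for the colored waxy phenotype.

0.019

A dihybrid F₂ with independent assortment and complete dominance at both loci gives a 9:3:3:1 phenotypic ratio.
Under the 9:3:3:1 hypothesis (Σ ratio = 16, N = 156):
  colored starchy: 156 × 9/16 = 87.75
  colored waxy: 156 × 3/16 = 29.25
  colorless starchy: 156 × 3/16 = 29.25
  colorless waxy: 156 × 1/16 = 9.75
Contribution of colored waxy: (30 − 29.25)² / 29.25 = 0.0192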